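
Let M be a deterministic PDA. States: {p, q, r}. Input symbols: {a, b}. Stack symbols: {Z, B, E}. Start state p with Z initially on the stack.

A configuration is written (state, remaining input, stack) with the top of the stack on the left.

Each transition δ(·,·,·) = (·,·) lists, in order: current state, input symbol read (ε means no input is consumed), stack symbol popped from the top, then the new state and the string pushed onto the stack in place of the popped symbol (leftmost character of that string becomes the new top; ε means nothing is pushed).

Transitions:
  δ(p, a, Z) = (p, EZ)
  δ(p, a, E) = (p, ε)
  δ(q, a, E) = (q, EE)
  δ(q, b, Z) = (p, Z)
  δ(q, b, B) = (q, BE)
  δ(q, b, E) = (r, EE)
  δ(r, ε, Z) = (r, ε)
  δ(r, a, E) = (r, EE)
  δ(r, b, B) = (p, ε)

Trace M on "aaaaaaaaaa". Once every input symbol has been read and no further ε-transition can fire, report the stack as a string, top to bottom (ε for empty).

(p, aaaaaaaaaa, Z) ⊢ (p, aaaaaaaaa, EZ) ⊢ (p, aaaaaaaa, Z) ⊢ (p, aaaaaaa, EZ) ⊢ (p, aaaaaa, Z) ⊢ (p, aaaaa, EZ) ⊢ (p, aaaa, Z) ⊢ (p, aaa, EZ) ⊢ (p, aa, Z) ⊢ (p, a, EZ) ⊢ (p, ε, Z)
All input consumed in state p with stack Z.

Z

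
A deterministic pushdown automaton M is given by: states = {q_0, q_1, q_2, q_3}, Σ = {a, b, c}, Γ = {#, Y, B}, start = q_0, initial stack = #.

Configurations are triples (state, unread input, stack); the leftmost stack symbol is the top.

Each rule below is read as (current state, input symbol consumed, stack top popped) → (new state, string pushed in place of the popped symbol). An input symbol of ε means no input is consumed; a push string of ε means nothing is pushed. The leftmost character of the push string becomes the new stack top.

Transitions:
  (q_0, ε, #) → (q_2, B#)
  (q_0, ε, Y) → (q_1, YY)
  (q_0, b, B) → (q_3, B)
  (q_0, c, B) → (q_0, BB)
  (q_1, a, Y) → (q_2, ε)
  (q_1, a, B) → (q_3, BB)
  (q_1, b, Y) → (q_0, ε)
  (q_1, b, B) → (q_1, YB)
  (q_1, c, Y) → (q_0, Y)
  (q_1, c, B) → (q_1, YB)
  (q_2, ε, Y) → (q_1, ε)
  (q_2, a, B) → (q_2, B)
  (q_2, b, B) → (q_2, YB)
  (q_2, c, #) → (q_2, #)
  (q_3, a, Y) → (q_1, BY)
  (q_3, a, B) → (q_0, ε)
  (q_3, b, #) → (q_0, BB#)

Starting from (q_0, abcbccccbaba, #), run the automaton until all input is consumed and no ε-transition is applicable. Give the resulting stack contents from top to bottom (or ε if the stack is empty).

(q_0, abcbccccbaba, #)
  ε-move, top #: go to q_2, push B# → (q_2, abcbccccbaba, B#)
  read a, top B: go to q_2, push B → (q_2, bcbccccbaba, B#)
  read b, top B: go to q_2, push YB → (q_2, cbccccbaba, YB#)
  ε-move, top Y: go to q_1, push ε → (q_1, cbccccbaba, B#)
  read c, top B: go to q_1, push YB → (q_1, bccccbaba, YB#)
  read b, top Y: go to q_0, push ε → (q_0, ccccbaba, B#)
  read c, top B: go to q_0, push BB → (q_0, cccbaba, BB#)
  read c, top B: go to q_0, push BB → (q_0, ccbaba, BBB#)
  read c, top B: go to q_0, push BB → (q_0, cbaba, BBBB#)
  read c, top B: go to q_0, push BB → (q_0, baba, BBBBB#)
  read b, top B: go to q_3, push B → (q_3, aba, BBBBB#)
  read a, top B: go to q_0, push ε → (q_0, ba, BBBB#)
  read b, top B: go to q_3, push B → (q_3, a, BBBB#)
  read a, top B: go to q_0, push ε → (q_0, ε, BBB#)
All input consumed in state q_0 with stack BBB#.

BBB#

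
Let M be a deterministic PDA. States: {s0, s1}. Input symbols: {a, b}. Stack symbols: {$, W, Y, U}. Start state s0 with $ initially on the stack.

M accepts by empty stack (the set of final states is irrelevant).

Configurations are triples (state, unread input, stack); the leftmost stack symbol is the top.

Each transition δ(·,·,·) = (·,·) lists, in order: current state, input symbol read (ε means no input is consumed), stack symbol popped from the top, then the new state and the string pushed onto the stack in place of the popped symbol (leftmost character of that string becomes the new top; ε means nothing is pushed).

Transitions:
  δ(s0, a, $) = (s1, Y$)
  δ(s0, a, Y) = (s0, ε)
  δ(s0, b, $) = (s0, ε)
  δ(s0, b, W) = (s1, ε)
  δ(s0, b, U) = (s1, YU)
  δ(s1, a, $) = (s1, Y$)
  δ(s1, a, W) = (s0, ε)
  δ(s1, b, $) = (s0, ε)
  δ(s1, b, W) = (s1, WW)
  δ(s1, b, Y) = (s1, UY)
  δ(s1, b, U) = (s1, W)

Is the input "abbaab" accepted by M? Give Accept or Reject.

Accept

(s0, abbaab, $)
  read a, top $: go to s1, push Y$ → (s1, bbaab, Y$)
  read b, top Y: go to s1, push UY → (s1, baab, UY$)
  read b, top U: go to s1, push W → (s1, aab, WY$)
  read a, top W: go to s0, push ε → (s0, ab, Y$)
  read a, top Y: go to s0, push ε → (s0, b, $)
  read b, top $: go to s0, push ε → (s0, ε, ε)
All input consumed and the stack is empty.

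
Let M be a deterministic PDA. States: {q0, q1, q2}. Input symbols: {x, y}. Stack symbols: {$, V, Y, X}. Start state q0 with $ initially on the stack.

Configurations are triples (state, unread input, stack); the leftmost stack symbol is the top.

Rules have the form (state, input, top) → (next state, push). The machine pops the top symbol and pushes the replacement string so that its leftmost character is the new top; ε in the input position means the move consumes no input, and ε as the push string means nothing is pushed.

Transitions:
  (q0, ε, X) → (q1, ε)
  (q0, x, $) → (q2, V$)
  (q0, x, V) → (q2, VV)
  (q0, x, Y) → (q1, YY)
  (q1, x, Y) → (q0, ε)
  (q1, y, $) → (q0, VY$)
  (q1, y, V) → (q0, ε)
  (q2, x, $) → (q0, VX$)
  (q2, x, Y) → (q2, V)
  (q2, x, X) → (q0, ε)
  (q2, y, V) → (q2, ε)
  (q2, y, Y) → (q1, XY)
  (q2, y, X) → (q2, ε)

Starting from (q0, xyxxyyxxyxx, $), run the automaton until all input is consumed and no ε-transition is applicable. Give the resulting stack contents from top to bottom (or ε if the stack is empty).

VVX$

(q0, xyxxyyxxyxx, $)
  read x, top $: go to q2, push V$ → (q2, yxxyyxxyxx, V$)
  read y, top V: go to q2, push ε → (q2, xxyyxxyxx, $)
  read x, top $: go to q0, push VX$ → (q0, xyyxxyxx, VX$)
  read x, top V: go to q2, push VV → (q2, yyxxyxx, VVX$)
  read y, top V: go to q2, push ε → (q2, yxxyxx, VX$)
  read y, top V: go to q2, push ε → (q2, xxyxx, X$)
  read x, top X: go to q0, push ε → (q0, xyxx, $)
  read x, top $: go to q2, push V$ → (q2, yxx, V$)
  read y, top V: go to q2, push ε → (q2, xx, $)
  read x, top $: go to q0, push VX$ → (q0, x, VX$)
  read x, top V: go to q2, push VV → (q2, ε, VVX$)
All input consumed in state q2 with stack VVX$.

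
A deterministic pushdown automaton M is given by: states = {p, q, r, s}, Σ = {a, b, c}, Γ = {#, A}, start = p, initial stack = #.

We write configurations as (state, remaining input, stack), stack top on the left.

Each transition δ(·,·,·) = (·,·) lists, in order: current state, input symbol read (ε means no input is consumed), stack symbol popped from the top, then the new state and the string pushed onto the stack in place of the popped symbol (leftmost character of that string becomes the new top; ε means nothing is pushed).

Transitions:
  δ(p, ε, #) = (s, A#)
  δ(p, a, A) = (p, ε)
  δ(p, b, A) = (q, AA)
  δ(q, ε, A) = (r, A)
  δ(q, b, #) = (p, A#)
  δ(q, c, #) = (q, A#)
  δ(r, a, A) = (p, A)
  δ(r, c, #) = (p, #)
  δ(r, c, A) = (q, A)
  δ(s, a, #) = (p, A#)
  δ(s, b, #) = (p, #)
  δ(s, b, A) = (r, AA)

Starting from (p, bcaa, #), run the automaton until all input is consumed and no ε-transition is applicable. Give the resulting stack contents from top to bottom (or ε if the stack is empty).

(p, bcaa, #) ⊢ (s, bcaa, A#) ⊢ (r, caa, AA#) ⊢ (q, aa, AA#) ⊢ (r, aa, AA#) ⊢ (p, a, AA#) ⊢ (p, ε, A#)
All input consumed in state p with stack A#.

A#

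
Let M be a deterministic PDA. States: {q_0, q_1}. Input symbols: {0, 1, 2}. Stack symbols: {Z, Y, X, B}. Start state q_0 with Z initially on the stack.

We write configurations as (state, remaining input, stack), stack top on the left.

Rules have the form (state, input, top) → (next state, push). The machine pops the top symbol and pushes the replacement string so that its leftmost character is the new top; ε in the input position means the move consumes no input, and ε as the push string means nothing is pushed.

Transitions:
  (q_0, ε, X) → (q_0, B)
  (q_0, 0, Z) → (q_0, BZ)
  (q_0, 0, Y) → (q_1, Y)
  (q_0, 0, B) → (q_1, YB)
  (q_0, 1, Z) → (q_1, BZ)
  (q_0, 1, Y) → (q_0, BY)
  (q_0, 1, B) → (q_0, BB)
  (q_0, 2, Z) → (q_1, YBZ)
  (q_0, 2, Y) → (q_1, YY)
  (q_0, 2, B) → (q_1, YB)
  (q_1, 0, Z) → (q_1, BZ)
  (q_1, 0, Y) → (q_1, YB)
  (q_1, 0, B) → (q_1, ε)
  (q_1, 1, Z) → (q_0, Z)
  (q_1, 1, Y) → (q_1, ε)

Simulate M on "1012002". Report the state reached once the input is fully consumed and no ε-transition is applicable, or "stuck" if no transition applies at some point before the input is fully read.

(q_0, 1012002, Z)
  read 1, top Z: go to q_1, push BZ → (q_1, 012002, BZ)
  read 0, top B: go to q_1, push ε → (q_1, 12002, Z)
  read 1, top Z: go to q_0, push Z → (q_0, 2002, Z)
  read 2, top Z: go to q_1, push YBZ → (q_1, 002, YBZ)
  read 0, top Y: go to q_1, push YB → (q_1, 02, YBBZ)
  read 0, top Y: go to q_1, push YB → (q_1, 2, YBBBZ)
No transition for (q_1, 2, top Y); M blocks with input 2 remaining.

stuck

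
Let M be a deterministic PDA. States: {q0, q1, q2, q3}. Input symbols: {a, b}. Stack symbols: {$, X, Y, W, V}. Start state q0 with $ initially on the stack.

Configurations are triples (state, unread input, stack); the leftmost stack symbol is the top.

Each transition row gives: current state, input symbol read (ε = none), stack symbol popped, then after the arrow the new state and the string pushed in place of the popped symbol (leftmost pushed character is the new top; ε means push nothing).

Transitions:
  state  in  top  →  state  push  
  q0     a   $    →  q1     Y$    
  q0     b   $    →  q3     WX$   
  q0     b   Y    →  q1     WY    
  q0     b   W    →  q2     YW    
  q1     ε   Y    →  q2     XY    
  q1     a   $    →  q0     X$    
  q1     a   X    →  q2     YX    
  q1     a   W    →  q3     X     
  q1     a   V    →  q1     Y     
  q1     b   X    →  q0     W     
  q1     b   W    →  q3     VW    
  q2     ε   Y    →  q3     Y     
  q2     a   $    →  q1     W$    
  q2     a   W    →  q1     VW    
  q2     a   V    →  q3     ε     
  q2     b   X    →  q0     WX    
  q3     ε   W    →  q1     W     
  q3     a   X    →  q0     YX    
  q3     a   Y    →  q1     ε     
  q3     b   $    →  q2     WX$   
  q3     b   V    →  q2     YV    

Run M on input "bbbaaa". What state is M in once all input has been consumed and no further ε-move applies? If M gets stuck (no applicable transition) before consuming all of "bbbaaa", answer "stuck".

stuck

(q0, bbbaaa, $)
  read b, top $: go to q3, push WX$ → (q3, bbaaa, WX$)
  ε-move, top W: go to q1, push W → (q1, bbaaa, WX$)
  read b, top W: go to q3, push VW → (q3, baaa, VWX$)
  read b, top V: go to q2, push YV → (q2, aaa, YVWX$)
  ε-move, top Y: go to q3, push Y → (q3, aaa, YVWX$)
  read a, top Y: go to q1, push ε → (q1, aa, VWX$)
  read a, top V: go to q1, push Y → (q1, a, YWX$)
  ε-move, top Y: go to q2, push XY → (q2, a, XYWX$)
No transition for (q2, a, top X); M blocks with input a remaining.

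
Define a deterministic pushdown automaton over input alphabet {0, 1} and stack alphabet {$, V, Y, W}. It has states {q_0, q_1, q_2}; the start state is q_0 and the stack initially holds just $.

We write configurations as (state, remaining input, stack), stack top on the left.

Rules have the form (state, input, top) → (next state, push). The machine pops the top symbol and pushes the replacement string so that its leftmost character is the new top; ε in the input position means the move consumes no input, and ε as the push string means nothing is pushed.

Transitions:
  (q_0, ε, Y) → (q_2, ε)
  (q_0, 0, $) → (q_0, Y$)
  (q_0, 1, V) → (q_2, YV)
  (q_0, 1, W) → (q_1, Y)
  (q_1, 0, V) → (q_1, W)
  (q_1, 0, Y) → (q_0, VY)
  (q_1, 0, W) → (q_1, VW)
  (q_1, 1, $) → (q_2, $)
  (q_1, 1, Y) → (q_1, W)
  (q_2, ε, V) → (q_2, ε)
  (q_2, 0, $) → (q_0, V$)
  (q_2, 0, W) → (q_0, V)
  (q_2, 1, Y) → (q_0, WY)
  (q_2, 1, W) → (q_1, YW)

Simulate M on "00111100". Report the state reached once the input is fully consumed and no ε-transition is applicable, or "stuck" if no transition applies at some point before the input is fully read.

q_1

(q_0, 00111100, $)
  read 0, top $: go to q_0, push Y$ → (q_0, 0111100, Y$)
  ε-move, top Y: go to q_2, push ε → (q_2, 0111100, $)
  read 0, top $: go to q_0, push V$ → (q_0, 111100, V$)
  read 1, top V: go to q_2, push YV → (q_2, 11100, YV$)
  read 1, top Y: go to q_0, push WY → (q_0, 1100, WYV$)
  read 1, top W: go to q_1, push Y → (q_1, 100, YYV$)
  read 1, top Y: go to q_1, push W → (q_1, 00, WYV$)
  read 0, top W: go to q_1, push VW → (q_1, 0, VWYV$)
  read 0, top V: go to q_1, push W → (q_1, ε, WWYV$)
All input consumed; M is in state q_1.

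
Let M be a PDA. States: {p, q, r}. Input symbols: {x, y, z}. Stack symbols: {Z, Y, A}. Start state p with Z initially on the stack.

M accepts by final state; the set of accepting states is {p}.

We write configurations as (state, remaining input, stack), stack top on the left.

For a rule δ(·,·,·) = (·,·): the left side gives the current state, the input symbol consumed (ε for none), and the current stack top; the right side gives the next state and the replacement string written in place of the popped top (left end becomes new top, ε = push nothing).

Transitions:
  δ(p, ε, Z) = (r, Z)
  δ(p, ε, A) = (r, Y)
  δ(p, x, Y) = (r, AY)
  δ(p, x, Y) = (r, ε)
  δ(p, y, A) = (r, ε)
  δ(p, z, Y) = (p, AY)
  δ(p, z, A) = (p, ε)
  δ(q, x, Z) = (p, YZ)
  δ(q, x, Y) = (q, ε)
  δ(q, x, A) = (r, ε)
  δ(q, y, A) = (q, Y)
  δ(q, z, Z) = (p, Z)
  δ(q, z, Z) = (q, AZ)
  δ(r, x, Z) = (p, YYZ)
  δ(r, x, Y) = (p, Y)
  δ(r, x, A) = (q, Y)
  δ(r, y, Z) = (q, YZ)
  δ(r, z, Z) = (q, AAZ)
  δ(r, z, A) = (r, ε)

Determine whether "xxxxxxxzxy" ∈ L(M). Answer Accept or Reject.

Reject

No computation consumes all input and reaches a final state.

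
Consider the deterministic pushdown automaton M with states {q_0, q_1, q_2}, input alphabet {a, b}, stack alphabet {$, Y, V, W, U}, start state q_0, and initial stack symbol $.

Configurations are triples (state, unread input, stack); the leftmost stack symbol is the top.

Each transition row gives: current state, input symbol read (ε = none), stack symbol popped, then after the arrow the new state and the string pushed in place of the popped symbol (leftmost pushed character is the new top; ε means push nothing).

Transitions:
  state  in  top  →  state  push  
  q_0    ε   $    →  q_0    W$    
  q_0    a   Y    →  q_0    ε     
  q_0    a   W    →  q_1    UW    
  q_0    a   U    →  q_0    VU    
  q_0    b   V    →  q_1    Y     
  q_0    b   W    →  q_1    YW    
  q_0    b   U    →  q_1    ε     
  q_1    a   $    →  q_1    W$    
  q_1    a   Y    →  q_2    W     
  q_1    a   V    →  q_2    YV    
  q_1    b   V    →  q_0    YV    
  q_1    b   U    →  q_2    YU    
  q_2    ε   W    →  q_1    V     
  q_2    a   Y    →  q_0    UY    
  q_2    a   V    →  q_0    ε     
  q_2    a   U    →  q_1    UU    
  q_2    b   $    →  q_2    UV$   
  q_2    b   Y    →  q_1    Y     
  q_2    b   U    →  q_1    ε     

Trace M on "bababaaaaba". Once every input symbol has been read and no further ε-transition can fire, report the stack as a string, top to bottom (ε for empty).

VUYVW$

(q_0, bababaaaaba, $)
  ε-move, top $: go to q_0, push W$ → (q_0, bababaaaaba, W$)
  read b, top W: go to q_1, push YW → (q_1, ababaaaaba, YW$)
  read a, top Y: go to q_2, push W → (q_2, babaaaaba, WW$)
  ε-move, top W: go to q_1, push V → (q_1, babaaaaba, VW$)
  read b, top V: go to q_0, push YV → (q_0, abaaaaba, YVW$)
  read a, top Y: go to q_0, push ε → (q_0, baaaaba, VW$)
  read b, top V: go to q_1, push Y → (q_1, aaaaba, YW$)
  read a, top Y: go to q_2, push W → (q_2, aaaba, WW$)
  ε-move, top W: go to q_1, push V → (q_1, aaaba, VW$)
  read a, top V: go to q_2, push YV → (q_2, aaba, YVW$)
  read a, top Y: go to q_0, push UY → (q_0, aba, UYVW$)
  read a, top U: go to q_0, push VU → (q_0, ba, VUYVW$)
  read b, top V: go to q_1, push Y → (q_1, a, YUYVW$)
  read a, top Y: go to q_2, push W → (q_2, ε, WUYVW$)
  ε-move, top W: go to q_1, push V → (q_1, ε, VUYVW$)
All input consumed in state q_1 with stack VUYVW$.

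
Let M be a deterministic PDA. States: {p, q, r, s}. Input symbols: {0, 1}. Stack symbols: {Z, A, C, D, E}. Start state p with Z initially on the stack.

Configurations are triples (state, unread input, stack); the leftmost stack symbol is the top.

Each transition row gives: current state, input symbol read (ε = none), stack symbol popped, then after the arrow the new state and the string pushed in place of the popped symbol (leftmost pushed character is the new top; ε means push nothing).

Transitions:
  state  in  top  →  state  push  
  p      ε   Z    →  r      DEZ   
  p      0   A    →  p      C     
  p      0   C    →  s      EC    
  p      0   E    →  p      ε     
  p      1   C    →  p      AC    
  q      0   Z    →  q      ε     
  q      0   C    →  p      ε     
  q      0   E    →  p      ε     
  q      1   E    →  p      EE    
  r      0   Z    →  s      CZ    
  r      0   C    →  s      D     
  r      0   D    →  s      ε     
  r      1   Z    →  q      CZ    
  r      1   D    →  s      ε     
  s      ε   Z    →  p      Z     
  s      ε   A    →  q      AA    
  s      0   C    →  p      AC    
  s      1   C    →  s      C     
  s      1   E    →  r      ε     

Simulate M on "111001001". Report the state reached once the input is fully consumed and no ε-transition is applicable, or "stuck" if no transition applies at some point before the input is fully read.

(p, 111001001, Z)
  ε-move, top Z: go to r, push DEZ → (r, 111001001, DEZ)
  read 1, top D: go to s, push ε → (s, 11001001, EZ)
  read 1, top E: go to r, push ε → (r, 1001001, Z)
  read 1, top Z: go to q, push CZ → (q, 001001, CZ)
  read 0, top C: go to p, push ε → (p, 01001, Z)
  ε-move, top Z: go to r, push DEZ → (r, 01001, DEZ)
  read 0, top D: go to s, push ε → (s, 1001, EZ)
  read 1, top E: go to r, push ε → (r, 001, Z)
  read 0, top Z: go to s, push CZ → (s, 01, CZ)
  read 0, top C: go to p, push AC → (p, 1, ACZ)
No transition for (p, 1, top A); M blocks with input 1 remaining.

stuck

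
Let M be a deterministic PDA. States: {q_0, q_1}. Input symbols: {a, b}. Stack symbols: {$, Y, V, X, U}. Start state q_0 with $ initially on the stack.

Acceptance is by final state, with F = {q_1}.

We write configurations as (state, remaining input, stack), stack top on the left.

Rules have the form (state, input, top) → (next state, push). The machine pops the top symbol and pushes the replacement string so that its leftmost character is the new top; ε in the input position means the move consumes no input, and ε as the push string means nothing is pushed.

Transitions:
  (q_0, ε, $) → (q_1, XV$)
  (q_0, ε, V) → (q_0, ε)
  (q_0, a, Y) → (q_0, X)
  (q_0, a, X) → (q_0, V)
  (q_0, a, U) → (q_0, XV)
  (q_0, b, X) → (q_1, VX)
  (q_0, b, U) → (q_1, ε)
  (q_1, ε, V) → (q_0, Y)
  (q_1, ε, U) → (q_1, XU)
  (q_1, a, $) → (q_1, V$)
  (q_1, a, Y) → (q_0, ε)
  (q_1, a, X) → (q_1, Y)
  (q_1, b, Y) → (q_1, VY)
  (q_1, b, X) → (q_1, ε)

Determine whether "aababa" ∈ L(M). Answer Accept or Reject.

(q_0, aababa, $)
  ε-move, top $: go to q_1, push XV$ → (q_1, aababa, XV$)
  read a, top X: go to q_1, push Y → (q_1, ababa, YV$)
  read a, top Y: go to q_0, push ε → (q_0, baba, V$)
  ε-move, top V: go to q_0, push ε → (q_0, baba, $)
  ε-move, top $: go to q_1, push XV$ → (q_1, baba, XV$)
  read b, top X: go to q_1, push ε → (q_1, aba, V$)
  ε-move, top V: go to q_0, push Y → (q_0, aba, Y$)
  read a, top Y: go to q_0, push X → (q_0, ba, X$)
  read b, top X: go to q_1, push VX → (q_1, a, VX$)
  ε-move, top V: go to q_0, push Y → (q_0, a, YX$)
  read a, top Y: go to q_0, push X → (q_0, ε, XX$)
All input consumed; state q_0 ∉ F and no further ε-move applies.

Reject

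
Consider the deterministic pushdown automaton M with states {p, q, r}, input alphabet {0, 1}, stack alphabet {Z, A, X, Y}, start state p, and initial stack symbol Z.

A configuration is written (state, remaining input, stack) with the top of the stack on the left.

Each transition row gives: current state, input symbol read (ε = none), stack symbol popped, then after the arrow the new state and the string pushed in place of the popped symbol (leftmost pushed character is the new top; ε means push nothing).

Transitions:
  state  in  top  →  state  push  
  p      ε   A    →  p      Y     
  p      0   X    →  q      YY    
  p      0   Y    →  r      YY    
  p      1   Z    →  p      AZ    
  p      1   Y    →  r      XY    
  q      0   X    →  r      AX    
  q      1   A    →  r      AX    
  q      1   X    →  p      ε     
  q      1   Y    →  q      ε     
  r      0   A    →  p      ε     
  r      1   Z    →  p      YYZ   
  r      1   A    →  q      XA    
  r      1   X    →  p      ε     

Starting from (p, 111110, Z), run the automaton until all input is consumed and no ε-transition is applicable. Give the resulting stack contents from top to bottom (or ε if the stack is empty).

YYZ

(p, 111110, Z)
  read 1, top Z: go to p, push AZ → (p, 11110, AZ)
  ε-move, top A: go to p, push Y → (p, 11110, YZ)
  read 1, top Y: go to r, push XY → (r, 1110, XYZ)
  read 1, top X: go to p, push ε → (p, 110, YZ)
  read 1, top Y: go to r, push XY → (r, 10, XYZ)
  read 1, top X: go to p, push ε → (p, 0, YZ)
  read 0, top Y: go to r, push YY → (r, ε, YYZ)
All input consumed in state r with stack YYZ.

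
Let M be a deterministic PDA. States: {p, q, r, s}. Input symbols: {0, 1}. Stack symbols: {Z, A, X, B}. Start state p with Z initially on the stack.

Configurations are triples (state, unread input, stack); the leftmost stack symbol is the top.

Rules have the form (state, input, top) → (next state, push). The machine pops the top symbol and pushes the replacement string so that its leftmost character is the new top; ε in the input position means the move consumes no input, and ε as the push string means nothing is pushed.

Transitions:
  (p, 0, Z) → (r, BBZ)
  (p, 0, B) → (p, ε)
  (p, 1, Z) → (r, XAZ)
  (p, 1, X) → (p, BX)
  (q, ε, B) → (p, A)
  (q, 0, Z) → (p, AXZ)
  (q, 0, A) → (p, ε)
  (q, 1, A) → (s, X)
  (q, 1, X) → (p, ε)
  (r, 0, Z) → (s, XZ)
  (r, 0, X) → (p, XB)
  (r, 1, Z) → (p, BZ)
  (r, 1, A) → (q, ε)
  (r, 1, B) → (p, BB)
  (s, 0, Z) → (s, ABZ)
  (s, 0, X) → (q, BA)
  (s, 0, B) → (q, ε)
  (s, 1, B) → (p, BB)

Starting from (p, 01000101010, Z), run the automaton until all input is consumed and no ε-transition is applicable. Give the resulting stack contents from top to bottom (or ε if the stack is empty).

(p, 01000101010, Z)
  read 0, top Z: go to r, push BBZ → (r, 1000101010, BBZ)
  read 1, top B: go to p, push BB → (p, 000101010, BBBZ)
  read 0, top B: go to p, push ε → (p, 00101010, BBZ)
  read 0, top B: go to p, push ε → (p, 0101010, BZ)
  read 0, top B: go to p, push ε → (p, 101010, Z)
  read 1, top Z: go to r, push XAZ → (r, 01010, XAZ)
  read 0, top X: go to p, push XB → (p, 1010, XBAZ)
  read 1, top X: go to p, push BX → (p, 010, BXBAZ)
  read 0, top B: go to p, push ε → (p, 10, XBAZ)
  read 1, top X: go to p, push BX → (p, 0, BXBAZ)
  read 0, top B: go to p, push ε → (p, ε, XBAZ)
All input consumed in state p with stack XBAZ.

XBAZ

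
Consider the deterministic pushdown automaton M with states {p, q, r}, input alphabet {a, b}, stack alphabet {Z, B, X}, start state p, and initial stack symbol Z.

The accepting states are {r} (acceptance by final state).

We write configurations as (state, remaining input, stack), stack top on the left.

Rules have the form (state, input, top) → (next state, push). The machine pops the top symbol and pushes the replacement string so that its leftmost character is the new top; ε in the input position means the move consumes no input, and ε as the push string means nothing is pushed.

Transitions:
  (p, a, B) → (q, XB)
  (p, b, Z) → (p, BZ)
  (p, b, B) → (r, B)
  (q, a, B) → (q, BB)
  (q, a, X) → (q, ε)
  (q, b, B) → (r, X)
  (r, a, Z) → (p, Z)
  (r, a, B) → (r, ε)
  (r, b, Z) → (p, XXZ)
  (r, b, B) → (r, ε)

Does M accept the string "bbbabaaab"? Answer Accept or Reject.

Accept

(p, bbbabaaab, Z) ⊢ (p, bbabaaab, BZ) ⊢ (r, babaaab, BZ) ⊢ (r, abaaab, Z) ⊢ (p, baaab, Z) ⊢ (p, aaab, BZ) ⊢ (q, aab, XBZ) ⊢ (q, ab, BZ) ⊢ (q, b, BBZ) ⊢ (r, ε, XBZ)
All input consumed; state r ∈ F.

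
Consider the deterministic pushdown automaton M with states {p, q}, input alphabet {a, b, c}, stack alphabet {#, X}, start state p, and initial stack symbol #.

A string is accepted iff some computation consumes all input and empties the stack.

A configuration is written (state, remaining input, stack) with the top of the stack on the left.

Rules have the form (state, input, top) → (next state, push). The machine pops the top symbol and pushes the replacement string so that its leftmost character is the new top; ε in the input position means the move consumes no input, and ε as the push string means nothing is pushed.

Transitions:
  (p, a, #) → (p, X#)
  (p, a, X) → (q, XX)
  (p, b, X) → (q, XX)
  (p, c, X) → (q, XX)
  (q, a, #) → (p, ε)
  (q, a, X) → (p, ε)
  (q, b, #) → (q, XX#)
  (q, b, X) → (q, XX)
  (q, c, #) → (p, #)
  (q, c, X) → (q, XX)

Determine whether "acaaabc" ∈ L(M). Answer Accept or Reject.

(p, acaaabc, #) ⊢ (p, caaabc, X#) ⊢ (q, aaabc, XX#) ⊢ (p, aabc, X#) ⊢ (q, abc, XX#) ⊢ (p, bc, X#) ⊢ (q, c, XX#) ⊢ (q, ε, XXX#)
All input consumed; stack is XXX#, not empty, and no further ε-move applies.

Reject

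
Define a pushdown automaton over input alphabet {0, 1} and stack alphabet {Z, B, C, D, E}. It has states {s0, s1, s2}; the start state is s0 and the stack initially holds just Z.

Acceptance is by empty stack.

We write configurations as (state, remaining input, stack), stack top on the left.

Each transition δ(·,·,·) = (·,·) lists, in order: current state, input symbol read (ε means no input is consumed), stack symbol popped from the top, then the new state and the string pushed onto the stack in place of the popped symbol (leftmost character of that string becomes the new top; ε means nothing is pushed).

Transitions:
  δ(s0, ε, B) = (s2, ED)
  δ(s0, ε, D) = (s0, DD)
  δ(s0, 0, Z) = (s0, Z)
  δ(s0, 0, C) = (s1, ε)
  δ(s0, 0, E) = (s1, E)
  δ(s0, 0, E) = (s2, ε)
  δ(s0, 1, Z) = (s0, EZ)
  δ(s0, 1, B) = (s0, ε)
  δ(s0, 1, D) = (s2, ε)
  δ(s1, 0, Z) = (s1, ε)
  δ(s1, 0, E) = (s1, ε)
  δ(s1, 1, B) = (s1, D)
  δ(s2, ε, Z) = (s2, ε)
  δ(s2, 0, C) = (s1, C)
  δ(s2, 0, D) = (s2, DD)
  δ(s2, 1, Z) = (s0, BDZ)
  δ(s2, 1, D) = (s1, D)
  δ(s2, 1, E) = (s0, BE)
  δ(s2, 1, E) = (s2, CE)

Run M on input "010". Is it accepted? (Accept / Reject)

One accepting computation: (s0, 010, Z) ⊢ (s0, 10, Z) ⊢ (s0, 0, EZ) ⊢ (s2, ε, Z) ⊢ (s2, ε, ε)
All input consumed and the stack is empty.

Accept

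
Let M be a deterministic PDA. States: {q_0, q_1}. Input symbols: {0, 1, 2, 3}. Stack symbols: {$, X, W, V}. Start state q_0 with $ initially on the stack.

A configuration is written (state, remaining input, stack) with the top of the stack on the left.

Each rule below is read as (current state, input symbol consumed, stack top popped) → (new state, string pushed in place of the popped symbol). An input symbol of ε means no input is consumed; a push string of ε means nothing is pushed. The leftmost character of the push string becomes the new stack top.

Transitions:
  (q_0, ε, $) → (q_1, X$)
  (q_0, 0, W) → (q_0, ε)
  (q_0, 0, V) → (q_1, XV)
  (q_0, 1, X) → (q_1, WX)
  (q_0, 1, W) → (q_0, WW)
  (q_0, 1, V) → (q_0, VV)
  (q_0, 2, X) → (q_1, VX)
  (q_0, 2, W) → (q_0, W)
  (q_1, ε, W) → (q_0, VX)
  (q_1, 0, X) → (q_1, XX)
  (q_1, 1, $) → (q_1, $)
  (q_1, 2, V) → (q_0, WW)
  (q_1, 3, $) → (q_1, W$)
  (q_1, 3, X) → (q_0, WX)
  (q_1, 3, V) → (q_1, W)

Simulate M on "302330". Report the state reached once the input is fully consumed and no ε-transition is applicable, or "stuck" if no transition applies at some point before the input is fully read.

(q_0, 302330, $)
  ε-move, top $: go to q_1, push X$ → (q_1, 302330, X$)
  read 3, top X: go to q_0, push WX → (q_0, 02330, WX$)
  read 0, top W: go to q_0, push ε → (q_0, 2330, X$)
  read 2, top X: go to q_1, push VX → (q_1, 330, VX$)
  read 3, top V: go to q_1, push W → (q_1, 30, WX$)
  ε-move, top W: go to q_0, push VX → (q_0, 30, VXX$)
No transition for (q_0, 3, top V); M blocks with input 30 remaining.

stuck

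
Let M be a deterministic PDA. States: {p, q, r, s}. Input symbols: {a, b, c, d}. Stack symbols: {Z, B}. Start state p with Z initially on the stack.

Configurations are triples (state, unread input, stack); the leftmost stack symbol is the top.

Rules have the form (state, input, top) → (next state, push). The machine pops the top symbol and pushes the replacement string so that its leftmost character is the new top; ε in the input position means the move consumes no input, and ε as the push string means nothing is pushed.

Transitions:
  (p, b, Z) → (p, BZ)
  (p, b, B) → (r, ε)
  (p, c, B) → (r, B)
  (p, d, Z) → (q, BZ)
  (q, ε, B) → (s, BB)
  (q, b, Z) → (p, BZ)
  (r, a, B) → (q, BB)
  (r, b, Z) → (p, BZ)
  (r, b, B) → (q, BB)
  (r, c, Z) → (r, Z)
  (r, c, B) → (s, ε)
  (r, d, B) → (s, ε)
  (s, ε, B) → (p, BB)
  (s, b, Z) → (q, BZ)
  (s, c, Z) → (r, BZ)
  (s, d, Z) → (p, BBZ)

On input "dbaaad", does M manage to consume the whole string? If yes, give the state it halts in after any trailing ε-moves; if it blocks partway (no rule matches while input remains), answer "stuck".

stuck

(p, dbaaad, Z)
  read d, top Z: go to q, push BZ → (q, baaad, BZ)
  ε-move, top B: go to s, push BB → (s, baaad, BBZ)
  ε-move, top B: go to p, push BB → (p, baaad, BBBZ)
  read b, top B: go to r, push ε → (r, aaad, BBZ)
  read a, top B: go to q, push BB → (q, aad, BBBZ)
  ε-move, top B: go to s, push BB → (s, aad, BBBBZ)
  ε-move, top B: go to p, push BB → (p, aad, BBBBBZ)
No transition for (p, a, top B); M blocks with input aad remaining.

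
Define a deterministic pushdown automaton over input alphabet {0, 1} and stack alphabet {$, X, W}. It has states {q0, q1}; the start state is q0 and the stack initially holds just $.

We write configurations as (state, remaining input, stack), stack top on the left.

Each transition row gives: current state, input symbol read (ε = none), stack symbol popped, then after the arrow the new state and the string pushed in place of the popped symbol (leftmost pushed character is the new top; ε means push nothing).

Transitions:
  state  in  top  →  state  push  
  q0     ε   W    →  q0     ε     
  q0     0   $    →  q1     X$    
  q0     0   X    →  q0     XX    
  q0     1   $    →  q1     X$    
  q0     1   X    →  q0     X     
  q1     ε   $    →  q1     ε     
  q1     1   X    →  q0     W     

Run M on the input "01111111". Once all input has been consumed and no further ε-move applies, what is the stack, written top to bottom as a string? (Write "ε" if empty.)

(q0, 01111111, $)
  read 0, top $: go to q1, push X$ → (q1, 1111111, X$)
  read 1, top X: go to q0, push W → (q0, 111111, W$)
  ε-move, top W: go to q0, push ε → (q0, 111111, $)
  read 1, top $: go to q1, push X$ → (q1, 11111, X$)
  read 1, top X: go to q0, push W → (q0, 1111, W$)
  ε-move, top W: go to q0, push ε → (q0, 1111, $)
  read 1, top $: go to q1, push X$ → (q1, 111, X$)
  read 1, top X: go to q0, push W → (q0, 11, W$)
  ε-move, top W: go to q0, push ε → (q0, 11, $)
  read 1, top $: go to q1, push X$ → (q1, 1, X$)
  read 1, top X: go to q0, push W → (q0, ε, W$)
  ε-move, top W: go to q0, push ε → (q0, ε, $)
All input consumed in state q0 with stack $.

$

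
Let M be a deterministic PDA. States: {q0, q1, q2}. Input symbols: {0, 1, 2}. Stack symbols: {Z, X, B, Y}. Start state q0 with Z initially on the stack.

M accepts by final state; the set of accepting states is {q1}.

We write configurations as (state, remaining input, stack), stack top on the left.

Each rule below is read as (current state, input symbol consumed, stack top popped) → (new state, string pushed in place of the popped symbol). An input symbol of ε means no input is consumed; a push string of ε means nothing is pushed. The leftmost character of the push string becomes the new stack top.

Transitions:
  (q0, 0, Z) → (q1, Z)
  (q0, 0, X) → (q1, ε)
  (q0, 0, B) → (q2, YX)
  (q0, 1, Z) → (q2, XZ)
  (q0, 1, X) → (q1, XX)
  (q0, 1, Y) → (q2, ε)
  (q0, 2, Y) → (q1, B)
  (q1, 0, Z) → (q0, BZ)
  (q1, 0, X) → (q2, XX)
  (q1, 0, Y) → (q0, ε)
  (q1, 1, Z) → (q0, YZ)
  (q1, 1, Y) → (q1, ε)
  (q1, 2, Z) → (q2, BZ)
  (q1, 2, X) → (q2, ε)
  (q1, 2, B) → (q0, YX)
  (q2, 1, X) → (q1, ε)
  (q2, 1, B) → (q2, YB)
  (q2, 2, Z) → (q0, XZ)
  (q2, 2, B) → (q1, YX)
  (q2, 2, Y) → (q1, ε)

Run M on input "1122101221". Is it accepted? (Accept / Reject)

(q0, 1122101221, Z) ⊢ (q2, 122101221, XZ) ⊢ (q1, 22101221, Z) ⊢ (q2, 2101221, BZ) ⊢ (q1, 101221, YXZ) ⊢ (q1, 01221, XZ) ⊢ (q2, 1221, XXZ) ⊢ (q1, 221, XZ) ⊢ (q2, 21, Z) ⊢ (q0, 1, XZ) ⊢ (q1, ε, XXZ)
All input consumed; state q1 ∈ F.

Accept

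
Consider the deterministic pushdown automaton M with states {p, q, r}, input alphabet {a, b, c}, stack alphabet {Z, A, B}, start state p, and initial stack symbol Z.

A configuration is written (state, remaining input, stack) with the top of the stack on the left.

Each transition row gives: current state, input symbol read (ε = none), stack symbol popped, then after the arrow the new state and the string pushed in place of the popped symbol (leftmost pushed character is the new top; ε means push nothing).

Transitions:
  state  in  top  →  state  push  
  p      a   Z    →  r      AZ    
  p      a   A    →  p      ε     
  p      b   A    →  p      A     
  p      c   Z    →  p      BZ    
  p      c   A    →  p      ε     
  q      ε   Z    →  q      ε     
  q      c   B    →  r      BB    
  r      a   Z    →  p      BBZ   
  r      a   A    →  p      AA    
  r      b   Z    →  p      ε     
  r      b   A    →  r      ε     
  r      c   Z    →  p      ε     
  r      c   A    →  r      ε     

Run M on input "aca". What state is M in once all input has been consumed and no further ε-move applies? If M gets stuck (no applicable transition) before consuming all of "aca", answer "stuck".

p

(p, aca, Z) ⊢ (r, ca, AZ) ⊢ (r, a, Z) ⊢ (p, ε, BBZ)
All input consumed; M is in state p.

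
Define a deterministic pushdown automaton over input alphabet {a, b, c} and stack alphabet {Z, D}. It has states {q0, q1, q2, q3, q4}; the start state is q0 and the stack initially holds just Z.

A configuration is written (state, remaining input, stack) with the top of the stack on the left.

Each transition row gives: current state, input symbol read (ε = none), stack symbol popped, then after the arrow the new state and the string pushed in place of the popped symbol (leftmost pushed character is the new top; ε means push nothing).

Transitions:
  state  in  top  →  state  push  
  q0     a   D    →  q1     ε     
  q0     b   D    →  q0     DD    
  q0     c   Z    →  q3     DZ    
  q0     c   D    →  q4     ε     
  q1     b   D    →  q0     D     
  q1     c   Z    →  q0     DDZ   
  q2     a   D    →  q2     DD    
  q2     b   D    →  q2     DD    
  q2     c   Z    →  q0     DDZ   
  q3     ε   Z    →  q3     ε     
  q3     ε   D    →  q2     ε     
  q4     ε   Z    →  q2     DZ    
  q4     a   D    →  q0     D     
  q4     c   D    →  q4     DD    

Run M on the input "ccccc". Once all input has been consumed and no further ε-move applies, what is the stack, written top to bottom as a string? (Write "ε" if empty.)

(q0, ccccc, Z)
  read c, top Z: go to q3, push DZ → (q3, cccc, DZ)
  ε-move, top D: go to q2, push ε → (q2, cccc, Z)
  read c, top Z: go to q0, push DDZ → (q0, ccc, DDZ)
  read c, top D: go to q4, push ε → (q4, cc, DZ)
  read c, top D: go to q4, push DD → (q4, c, DDZ)
  read c, top D: go to q4, push DD → (q4, ε, DDDZ)
All input consumed in state q4 with stack DDDZ.

DDDZ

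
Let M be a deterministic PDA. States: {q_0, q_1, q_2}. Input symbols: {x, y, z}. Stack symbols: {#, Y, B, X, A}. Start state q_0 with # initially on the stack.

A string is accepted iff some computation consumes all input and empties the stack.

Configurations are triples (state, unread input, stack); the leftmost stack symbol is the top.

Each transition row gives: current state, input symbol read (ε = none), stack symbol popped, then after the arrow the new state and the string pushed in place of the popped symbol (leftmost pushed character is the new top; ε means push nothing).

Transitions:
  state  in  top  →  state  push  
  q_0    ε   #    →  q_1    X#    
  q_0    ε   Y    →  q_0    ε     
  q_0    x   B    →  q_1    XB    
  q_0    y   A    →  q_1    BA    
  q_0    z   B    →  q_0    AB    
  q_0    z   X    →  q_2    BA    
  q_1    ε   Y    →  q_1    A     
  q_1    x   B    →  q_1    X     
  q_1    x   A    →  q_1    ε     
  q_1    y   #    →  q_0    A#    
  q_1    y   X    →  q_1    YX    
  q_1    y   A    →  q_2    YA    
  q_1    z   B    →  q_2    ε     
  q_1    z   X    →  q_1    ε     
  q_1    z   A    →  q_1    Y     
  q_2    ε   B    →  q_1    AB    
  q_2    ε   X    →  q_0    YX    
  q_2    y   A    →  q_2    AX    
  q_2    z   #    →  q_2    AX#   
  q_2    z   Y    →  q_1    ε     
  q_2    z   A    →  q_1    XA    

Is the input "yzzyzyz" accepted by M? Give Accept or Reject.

(q_0, yzzyzyz, #) ⊢ (q_1, yzzyzyz, X#) ⊢ (q_1, zzyzyz, YX#) ⊢ (q_1, zzyzyz, AX#) ⊢ (q_1, zyzyz, YX#) ⊢ (q_1, zyzyz, AX#) ⊢ (q_1, yzyz, YX#) ⊢ (q_1, yzyz, AX#) ⊢ (q_2, zyz, YAX#) ⊢ (q_1, yz, AX#) ⊢ (q_2, z, YAX#) ⊢ (q_1, ε, AX#)
All input consumed; stack is AX#, not empty, and no further ε-move applies.

Reject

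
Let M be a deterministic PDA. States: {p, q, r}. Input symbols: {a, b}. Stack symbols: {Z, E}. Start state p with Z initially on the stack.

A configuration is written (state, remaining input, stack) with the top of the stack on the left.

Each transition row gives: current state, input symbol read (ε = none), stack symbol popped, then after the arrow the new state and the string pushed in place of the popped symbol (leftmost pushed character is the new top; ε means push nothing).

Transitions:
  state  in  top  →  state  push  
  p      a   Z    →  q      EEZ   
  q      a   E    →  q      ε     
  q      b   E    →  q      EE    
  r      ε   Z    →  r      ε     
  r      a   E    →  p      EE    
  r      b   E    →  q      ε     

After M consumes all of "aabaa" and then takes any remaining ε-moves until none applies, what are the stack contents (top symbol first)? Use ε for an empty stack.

(p, aabaa, Z)
  read a, top Z: go to q, push EEZ → (q, abaa, EEZ)
  read a, top E: go to q, push ε → (q, baa, EZ)
  read b, top E: go to q, push EE → (q, aa, EEZ)
  read a, top E: go to q, push ε → (q, a, EZ)
  read a, top E: go to q, push ε → (q, ε, Z)
All input consumed in state q with stack Z.

Z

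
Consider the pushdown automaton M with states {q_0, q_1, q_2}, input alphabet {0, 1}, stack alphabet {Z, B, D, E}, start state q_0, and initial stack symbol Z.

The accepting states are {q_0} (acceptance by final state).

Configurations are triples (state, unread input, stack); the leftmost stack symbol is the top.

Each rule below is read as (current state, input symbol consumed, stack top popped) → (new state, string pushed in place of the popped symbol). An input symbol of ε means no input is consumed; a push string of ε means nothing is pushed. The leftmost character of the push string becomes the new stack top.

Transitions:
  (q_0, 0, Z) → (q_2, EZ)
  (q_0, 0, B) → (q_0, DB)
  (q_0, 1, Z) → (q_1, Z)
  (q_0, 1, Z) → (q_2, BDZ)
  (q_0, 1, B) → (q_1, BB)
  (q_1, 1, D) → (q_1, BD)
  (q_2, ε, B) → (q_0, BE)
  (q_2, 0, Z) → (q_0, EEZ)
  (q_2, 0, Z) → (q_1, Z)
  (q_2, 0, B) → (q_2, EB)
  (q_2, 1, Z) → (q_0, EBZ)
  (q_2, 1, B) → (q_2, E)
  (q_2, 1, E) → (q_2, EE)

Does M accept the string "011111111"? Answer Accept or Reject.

No computation consumes all input and reaches a final state.

Reject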